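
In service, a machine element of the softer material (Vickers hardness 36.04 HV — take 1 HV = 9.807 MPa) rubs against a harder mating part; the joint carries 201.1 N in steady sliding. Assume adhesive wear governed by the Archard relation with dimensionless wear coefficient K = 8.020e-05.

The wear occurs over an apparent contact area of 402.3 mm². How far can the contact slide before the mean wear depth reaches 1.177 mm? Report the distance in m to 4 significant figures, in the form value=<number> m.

The intermediates are printed rounded; the algebra runs at exact precision; one final rounding, at 4 significant figures.
Hardness H = 36.04 HV × 9.807 MPa/HV = 353.4 MPa = 3.534e+08 Pa.
Contact area A = 402.3 mm² = 4.023e-04 m².
Depth limit h_lim = 1.177 mm = 0.001177 m.
Restated in SI base units: W = 201.1 N, H = 3.534e+08 Pa, K = 8.020e-05.
At the depth limit, V_lim = h_lim·A = 0.001177 · 4.023e-04 = 4.735e-07 m³.
Thus life L = V_lim·H/(K·W) = 4.735e-07 · 3.534e+08 / (8.020e-05 · 201.1) = 1.038e+04 m.

value=1.038e+04 m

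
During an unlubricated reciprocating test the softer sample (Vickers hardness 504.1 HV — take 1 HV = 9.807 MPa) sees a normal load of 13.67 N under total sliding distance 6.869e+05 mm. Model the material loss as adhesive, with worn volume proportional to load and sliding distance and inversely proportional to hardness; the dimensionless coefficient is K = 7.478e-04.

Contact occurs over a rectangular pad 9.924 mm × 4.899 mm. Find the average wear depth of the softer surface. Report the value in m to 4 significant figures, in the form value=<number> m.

value=2.921e-05 m

All working math holds exact precision, and the intermediates are shown rounded, and a single final rounding, at 4 significant digits.
The distance L = 6.869e+05 mm = 686.9 m.
Hardness H = 504.1 HV × 9.807 MPa/HV = 4944 MPa = 4.944e+09 Pa.
Pad sides 9.924 mm × 4.899 mm = 0.009924 m × 0.004899 m. Contact area A = 0.009924 m × 0.004899 m = 4.862e-05 m².
Working in SI base units: W = 13.67 N, H = 4.944e+09 Pa, K = 7.478e-04.
The Archard volume V = K·W·L/H = 7.478e-04 · 13.67 · 686.9 / 4.944e+09 = 1.420e-09 m³.
Average depth h = V/A = 1.420e-09 / 4.862e-05 = 2.921e-05 m.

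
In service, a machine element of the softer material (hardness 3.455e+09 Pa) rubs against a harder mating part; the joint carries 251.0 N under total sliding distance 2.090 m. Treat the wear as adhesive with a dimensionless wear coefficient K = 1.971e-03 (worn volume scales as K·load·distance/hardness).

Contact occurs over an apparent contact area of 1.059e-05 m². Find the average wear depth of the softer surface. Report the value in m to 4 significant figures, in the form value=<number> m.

Each operation keeps full precision — the intermediates appear rounded, and one last rounding: four significant figures.
SI base units throughout: W = 251.0 N, H = 3.455e+09 Pa, K = 1.971e-03.
The Archard volume V = K·W·L/H = 1.971e-03 · 251.0 · 2.090 / 3.455e+09 = 2.993e-10 m³.
Mean wear depth h = V/A = 2.993e-10 / 1.059e-05 = 2.826e-05 m.

value=2.826e-05 m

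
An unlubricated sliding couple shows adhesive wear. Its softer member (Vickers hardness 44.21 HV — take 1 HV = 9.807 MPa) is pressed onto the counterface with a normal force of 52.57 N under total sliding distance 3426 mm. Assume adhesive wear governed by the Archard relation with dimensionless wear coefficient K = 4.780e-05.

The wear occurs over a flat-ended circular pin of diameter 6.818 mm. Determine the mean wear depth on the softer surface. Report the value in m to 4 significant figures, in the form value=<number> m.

Intermediates are shown rounded. Each operation carries full float precision. Rounded just once to 4 significant figures.
The distance L = 3426 mm = 3.426 m.
Hardness H = 44.21 HV × 9.807 MPa/HV = 433.6 MPa = 4.336e+08 Pa.
Pin diameter d = 6.818 mm = 0.006818 m. Contact area A = π·d²/4 = π·(0.006818 m)²/4 = 3.651e-05 m².
Working in SI base units: W = 52.57 N, H = 4.336e+08 Pa, K = 4.780e-05.
By Archard's law, V = K·W·L/H = 4.780e-05 · 52.57 · 3.426 / 4.336e+08 = 1.986e-11 m³.
Depth of wear h = V/A = 1.986e-11 / 3.651e-05 = 5.439e-07 m.

value=5.439e-07 m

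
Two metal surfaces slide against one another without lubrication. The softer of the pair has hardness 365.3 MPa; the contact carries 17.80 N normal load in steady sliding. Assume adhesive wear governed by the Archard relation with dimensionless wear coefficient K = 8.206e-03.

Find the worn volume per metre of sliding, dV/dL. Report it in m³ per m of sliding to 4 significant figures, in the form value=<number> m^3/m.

All working math holds exact precision — quoted intermediates are rounded, and a lone final rounding to four significant digits.
Hardness H = 365.3 MPa = 3.653e+08 Pa.
Collected in SI base units: W = 17.80 N, H = 3.653e+08 Pa, K = 8.206e-03.
The wear rate dV/dL = K·W/H, so: 8.206e-03 · 17.80 / 3.653e+08 = 3.999e-10 m³/m.

value=3.999e-10 m^3/m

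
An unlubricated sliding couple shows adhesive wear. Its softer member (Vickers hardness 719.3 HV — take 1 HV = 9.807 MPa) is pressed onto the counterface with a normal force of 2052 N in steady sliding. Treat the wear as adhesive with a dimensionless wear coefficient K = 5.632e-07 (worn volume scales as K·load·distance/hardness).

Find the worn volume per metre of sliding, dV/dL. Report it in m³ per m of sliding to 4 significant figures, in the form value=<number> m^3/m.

The computation runs at exact precision — printed values are rounded, and a single final rounding: 4 significant digits.
Hardness H = 719.3 HV × 9.807 MPa/HV = 7054 MPa = 7.054e+09 Pa.
In SI base units, W = 2052 N, H = 7.054e+09 Pa, K = 5.632e-07.
Volumetric rate dV/dL = K·W/H: 5.632e-07 · 2052 / 7.054e+09 = 1.638e-13 m³/m.

value=1.638e-13 m^3/m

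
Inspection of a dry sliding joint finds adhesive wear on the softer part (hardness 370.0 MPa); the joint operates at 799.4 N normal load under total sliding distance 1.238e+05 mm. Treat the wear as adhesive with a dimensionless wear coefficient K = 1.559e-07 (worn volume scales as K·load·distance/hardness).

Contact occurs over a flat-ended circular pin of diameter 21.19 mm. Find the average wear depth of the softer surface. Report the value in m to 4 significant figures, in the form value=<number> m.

Intermediates are shown rounded; all working math holds exact precision; one last rounding to 4 significant figures.
Convert: Distance L = 1.238e+05 mm = 123.8 m.
Convert: Hardness H = 370.0 MPa = 3.700e+08 Pa.
Convert: Pin diameter d = 21.19 mm = 0.02119 m. Contact area A = π·d²/4 = π·(0.02119 m)²/4 = 3.527e-04 m².
Collected in SI base units: W = 799.4 N, H = 3.700e+08 Pa, K = 1.559e-07.
Archard volume V = K·W·L/H = 1.559e-07 · 799.4 · 123.8 / 3.700e+08 = 4.170e-11 m³.
Average depth h = V/A = 4.170e-11 / 3.527e-04 = 1.182e-07 m.

value=1.182e-07 m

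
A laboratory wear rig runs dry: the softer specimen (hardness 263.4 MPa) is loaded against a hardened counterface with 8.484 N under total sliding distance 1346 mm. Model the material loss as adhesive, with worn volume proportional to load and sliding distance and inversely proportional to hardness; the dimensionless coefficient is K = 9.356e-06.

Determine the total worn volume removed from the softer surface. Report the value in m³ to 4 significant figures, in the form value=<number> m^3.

value=4.056e-13 m^3

Intermediate values are displayed rounded — all working math carries full precision. Rounded just once to four significant figures.
Convert: Sliding distance L = 1346 mm = 1.346 m.
Convert: Hardness H = 263.4 MPa = 2.634e+08 Pa.
Restated in SI base units: W = 8.484 N, H = 2.634e+08 Pa, K = 9.356e-06.
Archard relation: V = K·W·L/H = 9.356e-06 · 8.484 · 1.346 / 2.634e+08 = 4.056e-13 m³.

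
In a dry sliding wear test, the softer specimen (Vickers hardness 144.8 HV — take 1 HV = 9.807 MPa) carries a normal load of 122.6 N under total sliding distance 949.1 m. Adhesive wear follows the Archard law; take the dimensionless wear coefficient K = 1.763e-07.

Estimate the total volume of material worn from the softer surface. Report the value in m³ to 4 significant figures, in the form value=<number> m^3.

value=1.445e-11 m^3

All arithmetic maintains full float precision, and displayed values are rounded; rounded just once to 4 significant digits.
Convert: Hardness H = 144.8 HV × 9.807 MPa/HV = 1420 MPa = 1.420e+09 Pa.
In SI base units: W = 122.6 N, H = 1.420e+09 Pa, K = 1.763e-07.
Apply Archard: V = K·W·L/H = 1.763e-07 · 122.6 · 949.1 / 1.420e+09 = 1.445e-11 m³.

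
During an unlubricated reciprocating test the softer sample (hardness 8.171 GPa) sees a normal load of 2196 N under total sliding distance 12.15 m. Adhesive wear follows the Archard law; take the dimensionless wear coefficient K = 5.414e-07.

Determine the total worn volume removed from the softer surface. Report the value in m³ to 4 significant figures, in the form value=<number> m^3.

value=1.768e-12 m^3

The computation keeps full precision. The intermediates are displayed rounded — one last rounding: four significant figures.
Convert: Hardness H = 8.171 GPa = 8.171e+09 Pa.
Expressed in SI base units: W = 2196 N, H = 8.171e+09 Pa, K = 5.414e-07.
Volume removed: V = K·W·L/H = 5.414e-07 · 2196 · 12.15 / 8.171e+09 = 1.768e-12 m³.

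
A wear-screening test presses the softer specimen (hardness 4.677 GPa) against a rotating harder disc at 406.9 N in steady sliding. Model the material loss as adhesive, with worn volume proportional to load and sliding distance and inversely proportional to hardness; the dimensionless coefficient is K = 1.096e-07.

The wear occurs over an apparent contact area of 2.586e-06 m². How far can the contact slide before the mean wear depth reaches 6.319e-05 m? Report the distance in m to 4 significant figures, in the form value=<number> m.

The algebra maintains full float precision. The intermediates are shown rounded — rounded just once, at 4 significant figures.
Convert: Hardness H = 4.677 GPa = 4.677e+09 Pa.
Working in SI base units: W = 406.9 N, H = 4.677e+09 Pa, K = 1.096e-07.
Wearable volume V_lim = h_lim·A = 6.319e-05 · 2.586e-06 = 1.634e-10 m³.
Sliding life L = V_lim·H/(K·W) = 1.634e-10 · 4.677e+09 / (1.096e-07 · 406.9) = 1.714e+04 m.

value=1.714e+04 m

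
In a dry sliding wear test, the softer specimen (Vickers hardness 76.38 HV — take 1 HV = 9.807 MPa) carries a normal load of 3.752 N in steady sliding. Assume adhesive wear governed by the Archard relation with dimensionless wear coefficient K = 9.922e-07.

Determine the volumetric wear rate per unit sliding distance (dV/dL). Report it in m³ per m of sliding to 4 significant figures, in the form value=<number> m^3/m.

value=4.970e-15 m^3/m

All arithmetic keeps full float precision — intermediate values are shown rounded; a lone final rounding to four significant figures.
Convert: Hardness H = 76.38 HV × 9.807 MPa/HV = 749.1 MPa = 7.491e+08 Pa.
SI base units throughout: W = 3.752 N, H = 7.491e+08 Pa, K = 9.922e-07.
Rate of wear dV/dL = K·W/H — distance-free: 9.922e-07 · 3.752 / 7.491e+08 = 4.970e-15 m³/m.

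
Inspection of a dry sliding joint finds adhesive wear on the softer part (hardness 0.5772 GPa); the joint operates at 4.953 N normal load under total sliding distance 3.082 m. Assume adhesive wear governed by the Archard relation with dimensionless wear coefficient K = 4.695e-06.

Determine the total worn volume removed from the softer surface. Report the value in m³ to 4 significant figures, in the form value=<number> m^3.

All arithmetic keeps full float precision — the intermediates are shown rounded; a single final rounding to four significant figures.
Hardness H = 0.5772 GPa = 5.772e+08 Pa.
In SI base units: W = 4.953 N, H = 5.772e+08 Pa, K = 4.695e-06.
Archard relation: V = K·W·L/H = 4.695e-06 · 4.953 · 3.082 / 5.772e+08 = 1.242e-13 m³.

value=1.242e-13 m^3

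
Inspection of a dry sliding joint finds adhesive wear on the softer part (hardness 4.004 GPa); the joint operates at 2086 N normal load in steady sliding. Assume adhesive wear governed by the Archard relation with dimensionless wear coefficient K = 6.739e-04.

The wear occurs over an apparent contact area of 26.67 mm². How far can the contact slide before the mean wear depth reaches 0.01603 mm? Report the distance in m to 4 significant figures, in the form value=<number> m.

value=1.218 m

Intermediate values are printed rounded — each operation holds full float precision, and one final rounding: four significant figures.
Hardness H = 4.004 GPa = 4.004e+09 Pa.
Contact area A = 26.67 mm² = 2.667e-05 m².
Depth limit h_lim = 0.01603 mm = 1.603e-05 m.
Expressed in SI base units: W = 2086 N, H = 4.004e+09 Pa, K = 6.739e-04.
At the depth limit, V_lim = h_lim·A = 1.603e-05 · 2.667e-05 = 4.275e-10 m³.
Life L = V_lim·H/(K·W) = 4.275e-10 · 4.004e+09 / (6.739e-04 · 2086) = 1.218 m.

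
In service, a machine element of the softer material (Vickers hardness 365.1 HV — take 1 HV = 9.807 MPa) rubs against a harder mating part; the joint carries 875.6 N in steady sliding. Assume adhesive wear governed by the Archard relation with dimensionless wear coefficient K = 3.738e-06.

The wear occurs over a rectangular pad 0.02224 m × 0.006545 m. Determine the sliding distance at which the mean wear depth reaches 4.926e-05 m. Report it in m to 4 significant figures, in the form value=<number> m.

Each operation runs at full precision; intermediates are shown rounded, and a lone final rounding to four significant figures.
Convert: Hardness H = 365.1 HV × 9.807 MPa/HV = 3581 MPa = 3.581e+09 Pa.
Convert: Contact area A = 0.02224 m × 0.006545 m = 1.456e-04 m².
Working in SI base units: W = 875.6 N, H = 3.581e+09 Pa, K = 3.738e-06.
Allowed volume V_lim = h_lim·A = 4.926e-05 · 1.456e-04 = 7.170e-09 m³.
Thus life L = V_lim·H/(K·W) = 7.170e-09 · 3.581e+09 / (3.738e-06 · 875.6) = 7844 m.

value=7844 m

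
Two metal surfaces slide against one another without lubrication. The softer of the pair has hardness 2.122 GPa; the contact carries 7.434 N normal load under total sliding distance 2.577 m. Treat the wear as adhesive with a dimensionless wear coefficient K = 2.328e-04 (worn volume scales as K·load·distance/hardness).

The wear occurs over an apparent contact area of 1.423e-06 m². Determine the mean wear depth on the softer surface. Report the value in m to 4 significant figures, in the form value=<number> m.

The intermediates are displayed rounded. All working math keeps exact precision — rounded just once: 4 significant digits.
Hardness H = 2.122 GPa = 2.122e+09 Pa.
Working in SI base units: W = 7.434 N, H = 2.122e+09 Pa, K = 2.328e-04.
Archard relation: V = K·W·L/H = 2.328e-04 · 7.434 · 2.577 / 2.122e+09 = 2.102e-12 m³.
Mean depth h = V/A = 2.102e-12 / 1.423e-06 = 1.477e-06 m.

value=1.477e-06 m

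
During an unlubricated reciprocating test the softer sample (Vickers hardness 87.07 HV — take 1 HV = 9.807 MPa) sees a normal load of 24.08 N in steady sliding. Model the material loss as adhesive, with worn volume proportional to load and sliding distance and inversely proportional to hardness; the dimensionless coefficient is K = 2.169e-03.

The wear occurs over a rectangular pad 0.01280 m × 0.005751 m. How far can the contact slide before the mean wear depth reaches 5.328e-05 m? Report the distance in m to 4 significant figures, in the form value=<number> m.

All arithmetic maintains full float precision, and intermediates are displayed rounded; one final rounding, at four significant digits.
Hardness H = 87.07 HV × 9.807 MPa/HV = 853.9 MPa = 8.539e+08 Pa.
Contact area A = 0.01280 m × 0.005751 m = 7.361e-05 m².
Working in SI base units: W = 24.08 N, H = 8.539e+08 Pa, K = 2.169e-03.
Allowed volume V_lim = h_lim·A = 5.328e-05 · 7.361e-05 = 3.922e-09 m³.
Sliding life L = V_lim·H/(K·W) = 3.922e-09 · 8.539e+08 / (2.169e-03 · 24.08) = 64.12 m.

value=64.12 m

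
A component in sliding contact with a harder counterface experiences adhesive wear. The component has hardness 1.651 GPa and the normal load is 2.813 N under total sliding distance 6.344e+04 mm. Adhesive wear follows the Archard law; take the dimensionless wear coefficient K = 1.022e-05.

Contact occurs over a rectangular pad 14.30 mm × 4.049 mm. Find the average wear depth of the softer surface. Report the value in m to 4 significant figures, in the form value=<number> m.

Every step runs at full precision, and displayed values are rounded, and a single final rounding: 4 significant digits.
Convert: Distance L = 6.344e+04 mm = 63.44 m.
Convert: Hardness H = 1.651 GPa = 1.651e+09 Pa.
Convert: Pad sides 14.30 mm × 4.049 mm = 0.01430 m × 0.004049 m. Contact area A = 0.01430 m × 0.004049 m = 5.790e-05 m².
Restated in SI base units: W = 2.813 N, H = 1.651e+09 Pa, K = 1.022e-05.
The Archard volume V = K·W·L/H = 1.022e-05 · 2.813 · 63.44 / 1.651e+09 = 1.105e-12 m³.
Mean depth h = V/A = 1.105e-12 / 5.790e-05 = 1.908e-08 m.

value=1.908e-08 m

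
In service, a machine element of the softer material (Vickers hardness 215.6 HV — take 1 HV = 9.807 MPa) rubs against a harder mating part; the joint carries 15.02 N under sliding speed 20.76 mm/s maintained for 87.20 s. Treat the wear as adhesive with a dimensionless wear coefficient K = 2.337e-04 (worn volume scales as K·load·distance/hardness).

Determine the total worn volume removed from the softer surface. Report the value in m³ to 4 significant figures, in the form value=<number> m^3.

value=3.005e-12 m^3

The computation maintains full precision; intermediates are displayed rounded — a single final rounding, at four significant digits.
Convert: Sliding speed v = 20.76 mm/s = 0.02076 m/s. Total distance L = v·t = 0.02076 m/s × 87.20 s = 1.810 m.
Convert: Hardness H = 215.6 HV × 9.807 MPa/HV = 2114 MPa = 2.114e+09 Pa.
In SI base units, W = 15.02 N, H = 2.114e+09 Pa, K = 2.337e-04.
Archard relation: V = K·W·L/H = 2.337e-04 · 15.02 · 1.810 / 2.114e+09 = 3.005e-12 m³.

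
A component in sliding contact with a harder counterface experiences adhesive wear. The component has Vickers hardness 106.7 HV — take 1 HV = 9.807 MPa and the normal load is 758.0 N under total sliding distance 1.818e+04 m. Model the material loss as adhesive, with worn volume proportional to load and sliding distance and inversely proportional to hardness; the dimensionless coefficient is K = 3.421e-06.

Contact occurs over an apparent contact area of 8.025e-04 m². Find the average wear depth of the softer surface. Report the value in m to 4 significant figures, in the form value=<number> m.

All arithmetic maintains exact precision. Intermediates appear rounded, and rounded just once to 4 significant digits.
Convert: Hardness H = 106.7 HV × 9.807 MPa/HV = 1046 MPa = 1.046e+09 Pa.
SI base units throughout: W = 758.0 N, H = 1.046e+09 Pa, K = 3.421e-06.
Volume removed: V = K·W·L/H = 3.421e-06 · 758.0 · 1.818e+04 / 1.046e+09 = 4.505e-08 m³.
Depth of wear h = V/A = 4.505e-08 / 8.025e-04 = 5.614e-05 m.

value=5.614e-05 m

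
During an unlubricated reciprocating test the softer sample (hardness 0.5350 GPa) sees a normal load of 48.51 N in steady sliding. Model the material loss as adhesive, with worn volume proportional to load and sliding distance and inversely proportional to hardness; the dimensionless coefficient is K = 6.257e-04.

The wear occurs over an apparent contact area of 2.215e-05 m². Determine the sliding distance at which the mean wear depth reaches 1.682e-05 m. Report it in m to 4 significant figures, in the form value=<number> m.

value=6.567 m

Intermediate values are printed rounded — the computation carries exact precision; one last rounding, at 4 significant digits.
Convert: Hardness H = 0.5350 GPa = 5.350e+08 Pa.
Collected in SI base units: W = 48.51 N, H = 5.350e+08 Pa, K = 6.257e-04.
At the depth limit, V_lim = h_lim·A = 1.682e-05 · 2.215e-05 = 3.726e-10 m³.
Thus life L = V_lim·H/(K·W) = 3.726e-10 · 5.350e+08 / (6.257e-04 · 48.51) = 6.567 m.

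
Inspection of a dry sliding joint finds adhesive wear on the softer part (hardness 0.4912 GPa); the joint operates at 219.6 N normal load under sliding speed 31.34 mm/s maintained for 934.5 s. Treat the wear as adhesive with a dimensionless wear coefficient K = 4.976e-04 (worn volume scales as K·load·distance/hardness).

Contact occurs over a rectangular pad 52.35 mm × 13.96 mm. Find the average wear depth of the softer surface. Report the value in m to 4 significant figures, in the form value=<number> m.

value=8.915e-06 m

Intermediate values are displayed rounded. Each operation keeps exact precision; a single final rounding: four significant figures.
Sliding speed v = 31.34 mm/s = 0.03134 m/s. Sliding distance L = v·t = 0.03134 m/s × 934.5 s = 29.29 m.
Hardness H = 0.4912 GPa = 4.912e+08 Pa.
Pad sides 52.35 mm × 13.96 mm = 0.05235 m × 0.01396 m. Contact area A = 0.05235 m × 0.01396 m = 7.308e-04 m².
In SI base units: W = 219.6 N, H = 4.912e+08 Pa, K = 4.976e-04.
Archard relation: V = K·W·L/H = 4.976e-04 · 219.6 · 29.29 / 4.912e+08 = 6.515e-09 m³.
Depth h = V/A = 6.515e-09 / 7.308e-04 = 8.915e-06 m.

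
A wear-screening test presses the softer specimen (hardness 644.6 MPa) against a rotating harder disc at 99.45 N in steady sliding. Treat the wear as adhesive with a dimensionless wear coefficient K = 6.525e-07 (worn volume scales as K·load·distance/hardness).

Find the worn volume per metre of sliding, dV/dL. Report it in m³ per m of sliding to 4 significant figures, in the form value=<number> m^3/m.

Each operation keeps full precision, and intermediates are displayed rounded, and rounded just once: four significant digits.
Hardness H = 644.6 MPa = 6.446e+08 Pa.
In SI base units: W = 99.45 N, H = 6.446e+08 Pa, K = 6.525e-07.
Rate of wear dV/dL = K·W/H, so: 6.525e-07 · 99.45 / 6.446e+08 = 1.007e-13 m³/m.

value=1.007e-13 m^3/m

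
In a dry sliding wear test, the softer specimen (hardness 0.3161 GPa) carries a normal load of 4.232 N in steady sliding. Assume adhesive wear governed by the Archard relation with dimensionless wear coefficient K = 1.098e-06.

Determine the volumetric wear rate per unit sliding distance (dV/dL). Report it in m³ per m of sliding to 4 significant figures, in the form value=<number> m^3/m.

value=1.470e-14 m^3/m

All working math carries full float precision — printed values are rounded, and rounded once at the end, at 4 significant figures.
Hardness H = 0.3161 GPa = 3.161e+08 Pa.
As SI base values: W = 4.232 N, H = 3.161e+08 Pa, K = 1.098e-06.
Wear rate dV/dL = K·W/H, so: 1.098e-06 · 4.232 / 3.161e+08 = 1.470e-14 m³/m.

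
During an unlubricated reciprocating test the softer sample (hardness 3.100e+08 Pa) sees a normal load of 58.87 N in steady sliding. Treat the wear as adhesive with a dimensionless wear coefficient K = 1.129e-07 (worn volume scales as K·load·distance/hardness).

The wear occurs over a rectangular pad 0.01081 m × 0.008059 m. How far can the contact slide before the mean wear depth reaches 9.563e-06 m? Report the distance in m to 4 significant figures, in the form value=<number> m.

value=3.886e+04 m

Every step holds exact precision; intermediate values are printed rounded; rounded just once: four significant digits.
Contact area A = 0.01081 m × 0.008059 m = 8.712e-05 m².
Expressed in SI base units: W = 58.87 N, H = 3.100e+08 Pa, K = 1.129e-07.
Volume at the limit: V_lim = h_lim·A = 9.563e-06 · 8.712e-05 = 8.331e-10 m³.
So the life L = V_lim·H/(K·W) = 8.331e-10 · 3.100e+08 / (1.129e-07 · 58.87) = 3.886e+04 m.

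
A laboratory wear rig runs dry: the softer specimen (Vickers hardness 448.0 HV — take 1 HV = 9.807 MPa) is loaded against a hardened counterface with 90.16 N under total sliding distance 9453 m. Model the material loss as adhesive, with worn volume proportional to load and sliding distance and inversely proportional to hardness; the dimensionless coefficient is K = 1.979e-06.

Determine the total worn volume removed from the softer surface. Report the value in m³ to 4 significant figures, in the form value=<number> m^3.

The algebra maintains full precision; the intermediates are displayed rounded. Rounded just once, at 4 significant figures.
Convert: Hardness H = 448.0 HV × 9.807 MPa/HV = 4394 MPa = 4.394e+09 Pa.
In SI base units: W = 90.16 N, H = 4.394e+09 Pa, K = 1.979e-06.
Archard volume V = K·W·L/H = 1.979e-06 · 90.16 · 9453 / 4.394e+09 = 3.839e-10 m³.

value=3.839e-10 m^3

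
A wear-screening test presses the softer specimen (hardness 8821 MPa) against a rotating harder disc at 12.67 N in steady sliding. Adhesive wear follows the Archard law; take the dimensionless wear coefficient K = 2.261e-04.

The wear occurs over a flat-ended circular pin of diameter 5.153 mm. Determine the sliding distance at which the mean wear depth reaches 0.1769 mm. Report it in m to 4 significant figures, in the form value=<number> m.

Printed values are rounded; all arithmetic keeps exact precision. Rounded once at the end to four significant figures.
Convert: Hardness H = 8821 MPa = 8.821e+09 Pa.
Convert: Pin diameter d = 5.153 mm = 0.005153 m. Contact area A = π·d²/4 = π·(0.005153 m)²/4 = 2.085e-05 m².
Convert: Depth limit h_lim = 0.1769 mm = 1.769e-04 m.
Collected in SI base units: W = 12.67 N, H = 8.821e+09 Pa, K = 2.261e-04.
Limit volume V_lim = h_lim·A = 1.769e-04 · 2.085e-05 = 3.689e-09 m³.
Sliding life L = V_lim·H/(K·W) = 3.689e-09 · 8.821e+09 / (2.261e-04 · 12.67) = 1.136e+04 m.

value=1.136e+04 m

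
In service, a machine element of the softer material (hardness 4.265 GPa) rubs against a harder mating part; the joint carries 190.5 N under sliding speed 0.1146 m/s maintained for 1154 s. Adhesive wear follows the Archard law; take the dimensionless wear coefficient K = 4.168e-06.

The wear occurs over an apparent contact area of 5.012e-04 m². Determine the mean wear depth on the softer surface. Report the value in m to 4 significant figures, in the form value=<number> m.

value=4.912e-08 m

All working math keeps full precision. Intermediate values are shown rounded, and one final rounding to 4 significant figures.
Distance covered L = v·t = 0.1146 m/s × 1154 s = 132.2 m.
Hardness H = 4.265 GPa = 4.265e+09 Pa.
Expressed in SI base units: W = 190.5 N, H = 4.265e+09 Pa, K = 4.168e-06.
Volume removed: V = K·W·L/H = 4.168e-06 · 190.5 · 132.2 / 4.265e+09 = 2.462e-11 m³.
Mean wear depth h = V/A = 2.462e-11 / 5.012e-04 = 4.912e-08 m.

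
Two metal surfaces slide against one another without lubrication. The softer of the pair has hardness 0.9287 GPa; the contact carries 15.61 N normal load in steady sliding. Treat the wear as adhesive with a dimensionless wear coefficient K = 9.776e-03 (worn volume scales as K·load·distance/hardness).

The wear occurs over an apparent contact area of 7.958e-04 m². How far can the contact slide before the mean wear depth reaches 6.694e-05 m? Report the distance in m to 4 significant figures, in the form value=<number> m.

value=324.2 m

Displayed values are rounded, and the computation maintains exact precision — rounded just once, at four significant figures.
Convert: Hardness H = 0.9287 GPa = 9.287e+08 Pa.
In SI base units, W = 15.61 N, H = 9.287e+08 Pa, K = 9.776e-03.
Limit volume V_lim = h_lim·A = 6.694e-05 · 7.958e-04 = 5.327e-08 m³.
So the life L = V_lim·H/(K·W) = 5.327e-08 · 9.287e+08 / (9.776e-03 · 15.61) = 324.2 m.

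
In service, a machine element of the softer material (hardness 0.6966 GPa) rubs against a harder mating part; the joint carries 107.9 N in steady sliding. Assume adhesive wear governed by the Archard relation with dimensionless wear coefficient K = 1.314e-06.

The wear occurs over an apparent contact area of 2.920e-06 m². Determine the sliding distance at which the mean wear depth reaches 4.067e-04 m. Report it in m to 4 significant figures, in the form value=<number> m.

value=5835 m

Displayed values are rounded. Each operation runs at full float precision. Rounded just once: 4 significant figures.
Hardness H = 0.6966 GPa = 6.966e+08 Pa.
SI base units throughout: W = 107.9 N, H = 6.966e+08 Pa, K = 1.314e-06.
Volume at the limit: V_lim = h_lim·A = 4.067e-04 · 2.920e-06 = 1.188e-09 m³.
Life L = V_lim·H/(K·W) = 1.188e-09 · 6.966e+08 / (1.314e-06 · 107.9) = 5835 m.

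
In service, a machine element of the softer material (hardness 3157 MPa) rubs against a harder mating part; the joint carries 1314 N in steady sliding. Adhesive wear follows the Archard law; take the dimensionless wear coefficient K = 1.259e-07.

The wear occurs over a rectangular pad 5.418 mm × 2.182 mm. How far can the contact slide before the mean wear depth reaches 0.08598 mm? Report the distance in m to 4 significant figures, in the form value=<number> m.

value=1.940e+04 m

Printed values are rounded — the computation keeps full float precision — rounded once at the end, at 4 significant digits.
Convert: Hardness H = 3157 MPa = 3.157e+09 Pa.
Convert: Pad sides 5.418 mm × 2.182 mm = 0.005418 m × 0.002182 m. Contact area A = 0.005418 m × 0.002182 m = 1.182e-05 m².
Convert: Depth limit h_lim = 0.08598 mm = 8.598e-05 m.
Working in SI base units: W = 1314 N, H = 3.157e+09 Pa, K = 1.259e-07.
Allowed volume V_lim = h_lim·A = 8.598e-05 · 1.182e-05 = 1.016e-09 m³.
So the life L = V_lim·H/(K·W) = 1.016e-09 · 3.157e+09 / (1.259e-07 · 1314) = 1.940e+04 m.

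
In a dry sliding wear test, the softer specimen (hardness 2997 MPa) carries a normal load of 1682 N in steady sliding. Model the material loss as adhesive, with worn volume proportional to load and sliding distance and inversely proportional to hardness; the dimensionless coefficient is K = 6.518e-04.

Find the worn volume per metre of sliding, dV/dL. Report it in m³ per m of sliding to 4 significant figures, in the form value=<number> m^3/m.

value=3.658e-10 m^3/m

Printed values are rounded; the computation carries exact precision — a single final rounding to 4 significant figures.
Hardness H = 2997 MPa = 2.997e+09 Pa.
As SI base values: W = 1682 N, H = 2.997e+09 Pa, K = 6.518e-04.
Rate of wear dV/dL = K·W/H (independent of L): 6.518e-04 · 1682 / 2.997e+09 = 3.658e-10 m³/m.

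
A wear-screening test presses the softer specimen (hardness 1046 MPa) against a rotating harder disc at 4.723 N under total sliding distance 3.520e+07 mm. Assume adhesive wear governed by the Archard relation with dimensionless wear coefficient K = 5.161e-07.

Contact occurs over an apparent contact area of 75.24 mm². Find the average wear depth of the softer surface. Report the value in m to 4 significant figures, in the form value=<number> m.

The algebra carries full float precision, and shown intermediates are rounded — a single final rounding, at four significant figures.
The distance L = 3.520e+07 mm = 3.520e+04 m.
Hardness H = 1046 MPa = 1.046e+09 Pa.
Contact area A = 75.24 mm² = 7.524e-05 m².
In SI base units: W = 4.723 N, H = 1.046e+09 Pa, K = 5.161e-07.
Wear volume V = K·W·L/H = 5.161e-07 · 4.723 · 3.520e+04 / 1.046e+09 = 8.203e-11 m³.
Average depth h = V/A = 8.203e-11 / 7.524e-05 = 1.090e-06 m.

value=1.090e-06 m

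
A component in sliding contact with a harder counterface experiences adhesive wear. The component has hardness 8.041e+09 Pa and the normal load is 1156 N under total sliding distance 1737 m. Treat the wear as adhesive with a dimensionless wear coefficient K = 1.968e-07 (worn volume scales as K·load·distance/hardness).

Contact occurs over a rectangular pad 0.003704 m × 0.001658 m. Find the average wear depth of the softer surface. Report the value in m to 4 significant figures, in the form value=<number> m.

value=8.002e-06 m

Intermediates appear rounded; the computation maintains full float precision, and a single final rounding, at four significant figures.
Contact area A = 0.003704 m × 0.001658 m = 6.141e-06 m².
Restated in SI base units: W = 1156 N, H = 8.041e+09 Pa, K = 1.968e-07.
Volume removed: V = K·W·L/H = 1.968e-07 · 1156 · 1737 / 8.041e+09 = 4.914e-11 m³.
Depth h = V/A = 4.914e-11 / 6.141e-06 = 8.002e-06 m.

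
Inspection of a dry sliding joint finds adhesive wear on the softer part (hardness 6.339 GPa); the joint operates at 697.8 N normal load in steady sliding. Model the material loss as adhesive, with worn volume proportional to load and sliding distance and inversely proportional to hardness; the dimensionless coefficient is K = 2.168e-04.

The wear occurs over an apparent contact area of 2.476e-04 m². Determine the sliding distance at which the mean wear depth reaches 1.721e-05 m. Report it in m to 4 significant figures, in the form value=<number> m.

value=178.6 m

Intermediate values are displayed rounded; every step runs at full float precision. Rounded just once: four significant figures.
Convert: Hardness H = 6.339 GPa = 6.339e+09 Pa.
In SI base units: W = 697.8 N, H = 6.339e+09 Pa, K = 2.168e-04.
Allowed volume V_lim = h_lim·A = 1.721e-05 · 2.476e-04 = 4.261e-09 m³.
Thus life L = V_lim·H/(K·W) = 4.261e-09 · 6.339e+09 / (2.168e-04 · 697.8) = 178.6 m.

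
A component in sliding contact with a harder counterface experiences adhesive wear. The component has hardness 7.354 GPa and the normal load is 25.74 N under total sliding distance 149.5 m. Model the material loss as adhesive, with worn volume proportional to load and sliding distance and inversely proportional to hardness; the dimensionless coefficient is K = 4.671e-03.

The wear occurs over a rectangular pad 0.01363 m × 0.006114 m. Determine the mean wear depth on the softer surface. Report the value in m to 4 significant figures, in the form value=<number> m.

The computation carries full float precision, and intermediate values are printed rounded, and a lone final rounding, at 4 significant digits.
Hardness H = 7.354 GPa = 7.354e+09 Pa.
Contact area A = 0.01363 m × 0.006114 m = 8.333e-05 m².
Expressed in SI base units: W = 25.74 N, H = 7.354e+09 Pa, K = 4.671e-03.
Apply Archard: V = K·W·L/H = 4.671e-03 · 25.74 · 149.5 / 7.354e+09 = 2.444e-09 m³.
Depth of wear h = V/A = 2.444e-09 / 8.333e-05 = 2.933e-05 m.

value=2.933e-05 m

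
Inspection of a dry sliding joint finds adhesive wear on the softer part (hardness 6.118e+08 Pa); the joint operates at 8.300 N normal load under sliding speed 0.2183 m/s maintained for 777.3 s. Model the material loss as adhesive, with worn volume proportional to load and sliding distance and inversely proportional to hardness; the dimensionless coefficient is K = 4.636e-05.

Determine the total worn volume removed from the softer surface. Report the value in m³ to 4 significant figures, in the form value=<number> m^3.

All arithmetic carries exact precision — the intermediates appear rounded. Rounded just once: four significant digits.
Convert: Sliding distance L = v·t = 0.2183 m/s × 777.3 s = 169.7 m.
SI base units throughout: W = 8.300 N, H = 6.118e+08 Pa, K = 4.636e-05.
Archard relation: V = K·W·L/H = 4.636e-05 · 8.300 · 169.7 / 6.118e+08 = 1.067e-10 m³.

value=1.067e-10 m^3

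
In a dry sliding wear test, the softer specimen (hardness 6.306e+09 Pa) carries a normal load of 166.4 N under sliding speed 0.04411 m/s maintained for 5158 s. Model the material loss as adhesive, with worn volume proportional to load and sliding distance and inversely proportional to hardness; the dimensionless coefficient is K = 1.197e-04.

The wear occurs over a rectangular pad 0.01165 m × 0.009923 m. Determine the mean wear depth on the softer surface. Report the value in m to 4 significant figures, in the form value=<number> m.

Printed values are rounded — every step keeps full float precision; one final rounding, at 4 significant digits.
Sliding distance L = v·t = 0.04411 m/s × 5158 s = 227.5 m.
Contact area A = 0.01165 m × 0.009923 m = 1.156e-04 m².
Collected in SI base units: W = 166.4 N, H = 6.306e+09 Pa, K = 1.197e-04.
The Archard volume V = K·W·L/H = 1.197e-04 · 166.4 · 227.5 / 6.306e+09 = 7.186e-10 m³.
Average depth h = V/A = 7.186e-10 / 1.156e-04 = 6.216e-06 m.

value=6.216e-06 m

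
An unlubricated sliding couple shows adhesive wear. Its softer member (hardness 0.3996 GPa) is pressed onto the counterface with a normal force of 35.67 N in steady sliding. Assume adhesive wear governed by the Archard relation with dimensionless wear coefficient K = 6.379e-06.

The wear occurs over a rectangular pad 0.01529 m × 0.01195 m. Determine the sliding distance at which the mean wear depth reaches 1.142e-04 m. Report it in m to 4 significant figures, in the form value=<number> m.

The intermediates are displayed rounded. The algebra carries full precision — a lone final rounding, at 4 significant digits.
Hardness H = 0.3996 GPa = 3.996e+08 Pa.
Contact area A = 0.01529 m × 0.01195 m = 1.827e-04 m².
In SI base units, W = 35.67 N, H = 3.996e+08 Pa, K = 6.379e-06.
Wearable volume V_lim = h_lim·A = 1.142e-04 · 1.827e-04 = 2.087e-08 m³.
Life L = V_lim·H/(K·W) = 2.087e-08 · 3.996e+08 / (6.379e-06 · 35.67) = 3.664e+04 m.

value=3.664e+04 m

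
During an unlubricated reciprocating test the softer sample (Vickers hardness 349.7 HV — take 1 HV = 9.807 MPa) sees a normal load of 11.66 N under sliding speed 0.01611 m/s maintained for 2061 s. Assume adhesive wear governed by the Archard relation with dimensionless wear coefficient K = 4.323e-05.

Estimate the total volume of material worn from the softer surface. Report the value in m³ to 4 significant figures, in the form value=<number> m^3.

value=4.880e-12 m^3

Every step keeps exact precision — quoted intermediates are rounded — one final rounding: 4 significant digits.
Convert: Distance L = v·t = 0.01611 m/s × 2061 s = 33.20 m.
Convert: Hardness H = 349.7 HV × 9.807 MPa/HV = 3430 MPa = 3.430e+09 Pa.
Restated in SI base units: W = 11.66 N, H = 3.430e+09 Pa, K = 4.323e-05.
The Archard volume V = K·W·L/H = 4.323e-05 · 11.66 · 33.20 / 3.430e+09 = 4.880e-12 m³.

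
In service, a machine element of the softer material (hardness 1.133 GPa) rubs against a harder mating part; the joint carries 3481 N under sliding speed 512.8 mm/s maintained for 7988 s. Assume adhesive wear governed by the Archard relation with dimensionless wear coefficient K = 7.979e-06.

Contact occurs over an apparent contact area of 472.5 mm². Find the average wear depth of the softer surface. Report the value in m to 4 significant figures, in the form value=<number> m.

value=2.125e-04 m

All working math maintains full float precision — intermediates are shown rounded; rounded just once: 4 significant digits.
Convert: Sliding speed v = 512.8 mm/s = 0.5128 m/s. Path length L = v·t = 0.5128 m/s × 7988 s = 4096 m.
Convert: Hardness H = 1.133 GPa = 1.133e+09 Pa.
Convert: Contact area A = 472.5 mm² = 4.725e-04 m².
In SI base units: W = 3481 N, H = 1.133e+09 Pa, K = 7.979e-06.
Archard relation: V = K·W·L/H = 7.979e-06 · 3481 · 4096 / 1.133e+09 = 1.004e-07 m³.
Average depth h = V/A = 1.004e-07 / 4.725e-04 = 2.125e-04 m.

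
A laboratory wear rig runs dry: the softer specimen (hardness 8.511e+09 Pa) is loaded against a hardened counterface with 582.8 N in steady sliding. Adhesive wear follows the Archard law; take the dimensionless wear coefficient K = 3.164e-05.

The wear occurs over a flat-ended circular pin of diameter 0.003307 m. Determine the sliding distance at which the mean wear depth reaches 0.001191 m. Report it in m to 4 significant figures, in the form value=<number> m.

value=4722 m

Every step maintains exact precision. Intermediate values are shown rounded; one final rounding, at 4 significant figures.
Convert: Contact area A = π·d²/4 = π·(0.003307 m)²/4 = 8.589e-06 m².
In SI base units: W = 582.8 N, H = 8.511e+09 Pa, K = 3.164e-05.
Limit volume V_lim = h_lim·A = 0.001191 · 8.589e-06 = 1.023e-08 m³.
Life L = V_lim·H/(K·W) = 1.023e-08 · 8.511e+09 / (3.164e-05 · 582.8) = 4722 m.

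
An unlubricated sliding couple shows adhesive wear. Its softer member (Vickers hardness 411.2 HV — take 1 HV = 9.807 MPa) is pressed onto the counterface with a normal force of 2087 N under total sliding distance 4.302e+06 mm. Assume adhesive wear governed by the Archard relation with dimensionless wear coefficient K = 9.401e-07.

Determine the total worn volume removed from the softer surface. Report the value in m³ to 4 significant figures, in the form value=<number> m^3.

Every step runs at exact precision. Intermediate values are shown rounded; a lone final rounding, at 4 significant digits.
Convert: Distance covered L = 4.302e+06 mm = 4302 m.
Convert: Hardness H = 411.2 HV × 9.807 MPa/HV = 4033 MPa = 4.033e+09 Pa.
As SI base values: W = 2087 N, H = 4.033e+09 Pa, K = 9.401e-07.
Apply Archard: V = K·W·L/H = 9.401e-07 · 2087 · 4302 / 4.033e+09 = 2.093e-09 m³.

value=2.093e-09 m^3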